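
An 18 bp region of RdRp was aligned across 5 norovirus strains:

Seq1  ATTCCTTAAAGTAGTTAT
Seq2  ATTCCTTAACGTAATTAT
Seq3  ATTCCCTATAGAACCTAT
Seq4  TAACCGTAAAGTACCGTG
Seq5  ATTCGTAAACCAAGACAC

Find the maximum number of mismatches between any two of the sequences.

14

Pairwise Hamming distances:
  Seq1 vs Seq2: 2
  Seq1 vs Seq3: 5
  Seq1 vs Seq4: 9
  Seq1 vs Seq5: 8
  Seq2 vs Seq3: 6
  Seq2 vs Seq4: 10
  Seq2 vs Seq5: 8
  Seq3 vs Seq4: 9
  Seq3 vs Seq5: 10
  Seq4 vs Seq5: 14
The largest is 14, between Seq4 and Seq5.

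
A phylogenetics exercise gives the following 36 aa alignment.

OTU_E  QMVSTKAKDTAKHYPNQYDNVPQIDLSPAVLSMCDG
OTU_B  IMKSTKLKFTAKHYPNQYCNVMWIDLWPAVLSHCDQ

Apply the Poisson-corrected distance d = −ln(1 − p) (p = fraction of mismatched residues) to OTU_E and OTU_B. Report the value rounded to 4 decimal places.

The sequences differ at positions 1 (Q/I), 3 (V/K), 7 (A/L), 9 (D/F), 19 (D/C), 22 (P/M), 23 (Q/W), 27 (S/W), 33 (M/H), 36 (G/Q).
p = 10/36 = 0.277778.
d = −ln(1 − 0.277778) = −ln(0.722222) = 0.3254.

0.3254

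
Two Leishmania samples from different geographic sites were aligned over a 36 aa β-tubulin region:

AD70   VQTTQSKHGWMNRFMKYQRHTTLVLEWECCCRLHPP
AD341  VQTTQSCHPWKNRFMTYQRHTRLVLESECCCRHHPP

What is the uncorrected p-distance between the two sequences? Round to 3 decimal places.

0.194

Differing sites — 7:K/C; 9:G/P; 11:M/K; 16:K/T; 22:T/R; 27:W/S; 33:L/H.
There are 7 differences over 36 sites, so p = 7/36 = 0.194.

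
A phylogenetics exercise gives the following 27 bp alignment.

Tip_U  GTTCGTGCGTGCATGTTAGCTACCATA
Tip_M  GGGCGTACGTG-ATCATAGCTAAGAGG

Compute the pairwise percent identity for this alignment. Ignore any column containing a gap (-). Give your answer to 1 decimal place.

Excluding the 1 gap column leaves 26 comparable sites.
Mismatches occur at site 2 (T↔G), site 3 (T↔G), site 7 (G↔A), site 15 (G↔C), site 16 (T↔A), site 23 (C↔A), site 24 (C↔G), site 26 (T↔G), site 27 (A↔G).
17 of the 26 comparable sites match, so the percent identity is 17/26 × 100 = 65.4%.

65.4%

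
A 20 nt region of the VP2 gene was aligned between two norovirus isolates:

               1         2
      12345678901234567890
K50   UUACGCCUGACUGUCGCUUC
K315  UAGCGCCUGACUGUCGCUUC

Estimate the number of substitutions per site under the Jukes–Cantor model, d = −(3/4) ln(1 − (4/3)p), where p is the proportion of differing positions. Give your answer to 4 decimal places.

0.1073

The sequences differ at positions 2 (U/A), 3 (A/G).
p = 2/20 = 0.100000.
d = −0.75 · ln(1 − (4/3)·0.100000) = −0.75 · ln(0.866667) = −0.75 · (-0.143100) = 0.1073.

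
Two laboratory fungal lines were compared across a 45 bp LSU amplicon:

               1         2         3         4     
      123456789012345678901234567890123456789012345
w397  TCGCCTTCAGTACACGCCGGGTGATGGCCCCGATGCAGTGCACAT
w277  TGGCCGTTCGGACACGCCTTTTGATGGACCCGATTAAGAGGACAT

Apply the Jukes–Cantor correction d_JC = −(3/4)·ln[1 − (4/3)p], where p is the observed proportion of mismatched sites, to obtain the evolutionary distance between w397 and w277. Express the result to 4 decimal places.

0.3648

The sequences differ at positions 2 (C/G), 6 (T/G), 8 (C/T), 9 (A/C), 11 (T/G), 19 (G/T), 20 (G/T), 21 (G/T), 28 (C/A), 35 (G/T), 36 (C/A), 39 (T/A), 41 (C/G).
p = 13/45 = 0.288889.
d = −0.75 · ln(1 − (4/3)·0.288889) = −0.75 · ln(0.614815) = −0.75 · (-0.486434) = 0.3648.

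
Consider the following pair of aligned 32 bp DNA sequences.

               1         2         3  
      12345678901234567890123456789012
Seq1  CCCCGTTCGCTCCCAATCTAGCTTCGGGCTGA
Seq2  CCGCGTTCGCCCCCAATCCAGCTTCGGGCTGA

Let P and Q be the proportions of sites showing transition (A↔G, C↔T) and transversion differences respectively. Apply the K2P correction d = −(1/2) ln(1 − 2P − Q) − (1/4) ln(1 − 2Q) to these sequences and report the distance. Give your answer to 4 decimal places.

Mismatches occur at site 3 (C/G, transversion), site 11 (T/C, transition), site 19 (T/C, transition).
Of the 3 differences, 2 transitions and 1 transversion over 32 sites: P = 2/32 = 0.062500, Q = 1/32 = 0.031250.
d = −0.5·ln(0.843750) − 0.25·ln(0.937500) = −0.5·(-0.169899) − 0.25·(-0.064539) = 0.1011.

0.1011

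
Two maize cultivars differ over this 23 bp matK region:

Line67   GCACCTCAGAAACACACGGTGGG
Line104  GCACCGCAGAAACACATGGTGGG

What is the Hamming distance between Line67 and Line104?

The sequences differ at positions 6 (T/G), 17 (C/T).
That gives 2 mismatches out of 23 aligned sites, so the Hamming distance is 2.

2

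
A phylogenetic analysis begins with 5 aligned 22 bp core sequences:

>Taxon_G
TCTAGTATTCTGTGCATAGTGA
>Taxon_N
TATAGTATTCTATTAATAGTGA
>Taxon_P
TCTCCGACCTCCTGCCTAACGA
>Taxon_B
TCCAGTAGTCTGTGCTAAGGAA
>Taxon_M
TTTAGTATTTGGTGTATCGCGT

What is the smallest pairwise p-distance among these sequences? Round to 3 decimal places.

Pairwise Hamming distances:
  Taxon_G vs Taxon_N: 4
  Taxon_G vs Taxon_P: 11
  Taxon_G vs Taxon_B: 6
  Taxon_G vs Taxon_M: 7
  Taxon_N vs Taxon_P: 14
  Taxon_N vs Taxon_B: 10
  Taxon_N vs Taxon_M: 9
  Taxon_P vs Taxon_B: 14
  Taxon_P vs Taxon_M: 13
  Taxon_B vs Taxon_M: 12
The smallest is 4 mismatches, between Taxon_G and Taxon_N; p = 4/22 = 0.182.

0.182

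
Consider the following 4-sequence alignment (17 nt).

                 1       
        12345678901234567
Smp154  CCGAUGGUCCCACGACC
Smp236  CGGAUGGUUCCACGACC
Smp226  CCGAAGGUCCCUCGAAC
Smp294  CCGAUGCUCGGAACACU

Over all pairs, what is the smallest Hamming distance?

Pairwise Hamming distances:
  Smp154 vs Smp236: 2
  Smp154 vs Smp226: 3
  Smp154 vs Smp294: 6
  Smp236 vs Smp226: 5
  Smp236 vs Smp294: 8
  Smp226 vs Smp294: 9
The smallest is 2, between Smp154 and Smp236.

2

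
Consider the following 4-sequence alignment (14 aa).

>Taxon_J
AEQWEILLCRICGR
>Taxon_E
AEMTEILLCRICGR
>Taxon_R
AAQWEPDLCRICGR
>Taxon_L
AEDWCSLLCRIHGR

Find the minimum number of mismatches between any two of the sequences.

Pairwise Hamming distances:
  Taxon_J vs Taxon_E: 2
  Taxon_J vs Taxon_R: 3
  Taxon_J vs Taxon_L: 4
  Taxon_E vs Taxon_R: 5
  Taxon_E vs Taxon_L: 5
  Taxon_R vs Taxon_L: 6
The smallest is 2, between Taxon_J and Taxon_E.

2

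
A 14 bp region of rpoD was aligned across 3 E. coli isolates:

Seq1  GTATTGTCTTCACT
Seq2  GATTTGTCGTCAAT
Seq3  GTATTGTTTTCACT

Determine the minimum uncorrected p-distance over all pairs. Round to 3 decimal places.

0.071

Pairwise Hamming distances:
  Seq1 vs Seq2: 4
  Seq1 vs Seq3: 1
  Seq2 vs Seq3: 5
The smallest is 1 mismatch, between Seq1 and Seq3; p = 1/14 = 0.071.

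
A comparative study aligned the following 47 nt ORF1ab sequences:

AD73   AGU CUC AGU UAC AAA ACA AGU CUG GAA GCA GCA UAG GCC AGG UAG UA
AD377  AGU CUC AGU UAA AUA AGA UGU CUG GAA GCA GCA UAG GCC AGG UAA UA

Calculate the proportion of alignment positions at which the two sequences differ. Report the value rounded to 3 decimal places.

0.106

The sequences differ at positions 12 (C/A), 14 (A/U), 17 (C/G), 19 (A/U), 45 (G/A).
There are 5 differences over 47 sites, so p = 5/47 = 0.106.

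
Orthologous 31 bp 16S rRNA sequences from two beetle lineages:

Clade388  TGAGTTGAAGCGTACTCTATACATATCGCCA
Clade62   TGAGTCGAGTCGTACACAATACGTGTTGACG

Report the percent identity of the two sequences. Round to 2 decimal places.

Mismatches occur at site 6 (T→C), site 9 (A→G), site 10 (G→T), site 16 (T→A), site 18 (T→A), site 23 (A→G), site 25 (A→G), site 27 (C→T), site 29 (C→A), site 31 (A→G).
21 of the 31 sites match, so the percent identity is 21/31 × 100 = 67.74%.

67.74%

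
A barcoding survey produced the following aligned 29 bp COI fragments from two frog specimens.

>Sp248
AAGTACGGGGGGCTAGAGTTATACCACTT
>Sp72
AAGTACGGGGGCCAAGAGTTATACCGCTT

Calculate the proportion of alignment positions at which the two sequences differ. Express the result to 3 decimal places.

Mismatches occur at site 12 (G/C), site 14 (T/A), site 26 (A/G).
There are 3 differences over 29 sites, so p = 3/29 = 0.103.

0.103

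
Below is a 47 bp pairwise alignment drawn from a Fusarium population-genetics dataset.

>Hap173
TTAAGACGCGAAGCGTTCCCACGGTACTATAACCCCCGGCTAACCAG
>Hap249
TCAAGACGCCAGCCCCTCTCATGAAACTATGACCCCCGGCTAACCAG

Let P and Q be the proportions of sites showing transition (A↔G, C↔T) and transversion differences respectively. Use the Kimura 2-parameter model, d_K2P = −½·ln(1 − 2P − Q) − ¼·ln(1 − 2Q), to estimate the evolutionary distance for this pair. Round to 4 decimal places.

Mismatches occur at site 2 (T↔C, transition), site 10 (G↔C, transversion), site 12 (A↔G, transition), site 13 (G↔C, transversion), site 15 (G↔C, transversion), site 16 (T↔C, transition), site 19 (C↔T, transition), site 22 (C↔T, transition), site 24 (G↔A, transition), site 25 (T↔A, transversion), site 31 (A↔G, transition).
Of the 11 differences, 7 transitions and 4 transversions over 47 sites: P = 7/47 = 0.148936, Q = 4/47 = 0.085106.
d = −0.5·ln(0.617022) − 0.25·ln(0.829788) = −0.5·(-0.482851) − 0.25·(-0.186585) = 0.2881.

0.2881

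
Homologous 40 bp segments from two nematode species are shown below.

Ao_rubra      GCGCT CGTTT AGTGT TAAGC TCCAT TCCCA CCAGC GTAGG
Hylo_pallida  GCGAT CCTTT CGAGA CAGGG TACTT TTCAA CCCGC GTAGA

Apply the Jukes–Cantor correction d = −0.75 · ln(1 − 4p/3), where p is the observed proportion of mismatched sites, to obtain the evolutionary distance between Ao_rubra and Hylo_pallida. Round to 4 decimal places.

0.4715

The sequences differ at positions 4 (C/A), 7 (G/C), 11 (A/C), 13 (T/A), 15 (T/A), 16 (T/C), 18 (A/G), 20 (C/G), 22 (C/A), 24 (A/T), 27 (C/T), 29 (C/A), 33 (A/C), 40 (G/A).
p = 14/40 = 0.350000.
d = −0.75 · ln(1 − (4/3)·0.350000) = −0.75 · ln(0.533333) = −0.75 · (-0.628609) = 0.4715.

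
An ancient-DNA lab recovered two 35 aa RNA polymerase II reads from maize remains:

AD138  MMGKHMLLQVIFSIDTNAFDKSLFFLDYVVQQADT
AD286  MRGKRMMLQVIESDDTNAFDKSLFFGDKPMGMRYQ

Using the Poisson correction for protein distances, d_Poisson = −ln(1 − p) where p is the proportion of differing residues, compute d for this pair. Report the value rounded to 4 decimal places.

0.5108

Mismatches occur at site 2 (M/R), site 5 (H/R), site 7 (L/M), site 12 (F/E), site 14 (I/D), site 26 (L/G), site 28 (Y/K), site 29 (V/P), site 30 (V/M), site 31 (Q/G), site 32 (Q/M), site 33 (A/R), site 34 (D/Y), site 35 (T/Q).
p = 14/35 = 0.400000.
d = −ln(1 − 0.400000) = −ln(0.600000) = 0.5108.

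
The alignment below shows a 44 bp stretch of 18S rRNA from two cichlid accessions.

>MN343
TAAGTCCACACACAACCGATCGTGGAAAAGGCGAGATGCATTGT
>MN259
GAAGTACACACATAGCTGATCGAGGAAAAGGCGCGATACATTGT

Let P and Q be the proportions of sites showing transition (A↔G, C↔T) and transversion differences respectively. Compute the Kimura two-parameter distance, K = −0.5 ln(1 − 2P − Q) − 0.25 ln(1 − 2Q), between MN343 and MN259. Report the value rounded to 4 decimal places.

0.2094

The sequences differ at positions 1 (T/G, transversion), 6 (C/A, transversion), 13 (C/T, transition), 15 (A/G, transition), 17 (C/T, transition), 23 (T/A, transversion), 34 (A/C, transversion), 38 (G/A, transition).
Of the 8 differences, 4 transitions and 4 transversions over 44 sites: P = 4/44 = 0.090909, Q = 4/44 = 0.090909.
d = −0.5·ln(0.727273) − 0.25·ln(0.818182) = −0.5·(-0.318453) − 0.25·(-0.200670) = 0.2094.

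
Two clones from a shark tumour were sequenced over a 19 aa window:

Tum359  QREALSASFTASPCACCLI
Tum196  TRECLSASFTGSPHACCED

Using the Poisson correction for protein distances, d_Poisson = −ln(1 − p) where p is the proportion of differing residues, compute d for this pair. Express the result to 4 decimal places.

The sequences differ at positions 1 (Q/T), 4 (A/C), 11 (A/G), 14 (C/H), 18 (L/E), 19 (I/D).
p = 6/19 = 0.315789.
d = −ln(1 − 0.315789) = −ln(0.684211) = 0.3795.

0.3795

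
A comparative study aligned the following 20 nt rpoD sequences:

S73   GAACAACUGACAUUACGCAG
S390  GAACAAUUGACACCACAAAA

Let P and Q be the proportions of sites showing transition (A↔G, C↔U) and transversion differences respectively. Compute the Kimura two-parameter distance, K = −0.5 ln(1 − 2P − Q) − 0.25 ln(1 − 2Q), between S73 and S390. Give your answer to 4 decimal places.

0.4256

The sequences differ at positions 7 (C/U, transition), 13 (U/C, transition), 14 (U/C, transition), 17 (G/A, transition), 18 (C/A, transversion), 20 (G/A, transition).
Of the 6 differences, 5 transitions and 1 transversion over 20 sites: P = 5/20 = 0.250000, Q = 1/20 = 0.050000.
d = −0.5·ln(0.450000) − 0.25·ln(0.900000) = −0.5·(-0.798508) − 0.25·(-0.105361) = 0.4256.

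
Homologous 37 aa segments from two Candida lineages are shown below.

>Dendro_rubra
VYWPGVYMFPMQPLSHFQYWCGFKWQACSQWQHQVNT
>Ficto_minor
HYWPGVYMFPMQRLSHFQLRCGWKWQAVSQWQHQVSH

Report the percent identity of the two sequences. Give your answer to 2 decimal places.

78.38%

Differing sites — 1:V/H; 13:P/R; 19:Y/L; 20:W/R; 23:F/W; 28:C/V; 36:N/S; 37:T/H.
29 of the 37 sites match, so the percent identity is 29/37 × 100 = 78.38%.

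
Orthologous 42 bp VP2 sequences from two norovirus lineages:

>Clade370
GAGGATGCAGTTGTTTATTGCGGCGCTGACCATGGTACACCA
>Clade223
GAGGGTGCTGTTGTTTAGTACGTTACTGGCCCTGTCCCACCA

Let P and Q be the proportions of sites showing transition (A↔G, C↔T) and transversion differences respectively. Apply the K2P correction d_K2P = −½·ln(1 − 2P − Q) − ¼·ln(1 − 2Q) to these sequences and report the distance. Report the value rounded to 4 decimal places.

0.3639

The sequences differ at positions 5 (A/G, transition), 9 (A/T, transversion), 18 (T/G, transversion), 20 (G/A, transition), 23 (G/T, transversion), 24 (C/T, transition), 25 (G/A, transition), 29 (A/G, transition), 32 (A/C, transversion), 35 (G/T, transversion), 36 (T/C, transition), 37 (A/C, transversion).
Of the 12 differences, 6 transitions and 6 transversions over 42 sites: P = 6/42 = 0.142857, Q = 6/42 = 0.142857.
d = −0.5·ln(0.571429) − 0.25·ln(0.714286) = −0.5·(-0.559615) − 0.25·(-0.336472) = 0.3639.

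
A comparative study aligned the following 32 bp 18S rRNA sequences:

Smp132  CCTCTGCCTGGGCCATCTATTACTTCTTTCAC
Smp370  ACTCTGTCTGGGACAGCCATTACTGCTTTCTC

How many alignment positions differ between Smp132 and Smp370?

The sequences differ at positions 1 (C/A), 7 (C/T), 13 (C/A), 16 (T/G), 18 (T/C), 25 (T/G), 31 (A/T).
That gives 7 mismatches out of 32 aligned sites, so the Hamming distance is 7.

7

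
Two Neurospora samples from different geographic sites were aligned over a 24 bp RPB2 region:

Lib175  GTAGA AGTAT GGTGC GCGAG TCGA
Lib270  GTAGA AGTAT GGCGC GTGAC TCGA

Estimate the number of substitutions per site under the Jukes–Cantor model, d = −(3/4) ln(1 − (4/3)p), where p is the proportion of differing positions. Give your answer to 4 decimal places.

Mismatches occur at site 13 (T/C), site 17 (C/T), site 20 (G/C).
p = 3/24 = 0.125000.
d = −0.75 · ln(1 − (4/3)·0.125000) = −0.75 · ln(0.833333) = −0.75 · (-0.182322) = 0.1367.

0.1367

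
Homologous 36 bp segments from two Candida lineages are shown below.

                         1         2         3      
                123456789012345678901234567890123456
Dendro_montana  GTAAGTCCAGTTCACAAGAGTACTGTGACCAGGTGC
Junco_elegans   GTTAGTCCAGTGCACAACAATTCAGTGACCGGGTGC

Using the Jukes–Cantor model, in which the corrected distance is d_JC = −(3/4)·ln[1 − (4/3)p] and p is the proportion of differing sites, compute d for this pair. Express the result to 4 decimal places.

Mismatches occur at site 3 (A/T), site 12 (T/G), site 18 (G/C), site 20 (G/A), site 22 (A/T), site 24 (T/A), site 31 (A/G).
p = 7/36 = 0.194444.
d = −0.75 · ln(1 − (4/3)·0.194444) = −0.75 · ln(0.740741) = −0.75 · (-0.300104) = 0.2251.

0.2251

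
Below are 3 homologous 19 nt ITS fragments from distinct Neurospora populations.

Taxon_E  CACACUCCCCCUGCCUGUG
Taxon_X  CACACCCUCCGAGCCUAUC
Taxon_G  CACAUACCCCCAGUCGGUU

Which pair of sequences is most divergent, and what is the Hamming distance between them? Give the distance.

8

Pairwise Hamming distances:
  Taxon_E vs Taxon_X: 6
  Taxon_E vs Taxon_G: 6
  Taxon_X vs Taxon_G: 8
The largest is 8, between Taxon_X and Taxon_G.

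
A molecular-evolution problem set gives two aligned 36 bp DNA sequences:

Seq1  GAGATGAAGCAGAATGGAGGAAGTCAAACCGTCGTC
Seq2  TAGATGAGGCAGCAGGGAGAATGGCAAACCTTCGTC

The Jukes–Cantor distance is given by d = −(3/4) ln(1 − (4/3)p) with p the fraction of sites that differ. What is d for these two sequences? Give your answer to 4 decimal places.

0.2635

The sequences differ at positions 1 (G/T), 8 (A/G), 13 (A/C), 15 (T/G), 20 (G/A), 22 (A/T), 24 (T/G), 31 (G/T).
p = 8/36 = 0.222222.
d = −0.75 · ln(1 − (4/3)·0.222222) = −0.75 · ln(0.703704) = −0.75 · (-0.351397) = 0.2635.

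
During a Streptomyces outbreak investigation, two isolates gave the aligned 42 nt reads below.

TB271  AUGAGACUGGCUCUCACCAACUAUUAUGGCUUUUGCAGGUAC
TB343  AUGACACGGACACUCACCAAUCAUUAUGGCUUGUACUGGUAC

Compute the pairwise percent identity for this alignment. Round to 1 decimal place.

78.6%

Mismatches occur at site 5 (G↔C), site 8 (U↔G), site 10 (G↔A), site 12 (U↔A), site 21 (C↔U), site 22 (U↔C), site 33 (U↔G), site 35 (G↔A), site 37 (A↔U).
33 of the 42 sites match, so the percent identity is 33/42 × 100 = 78.6%.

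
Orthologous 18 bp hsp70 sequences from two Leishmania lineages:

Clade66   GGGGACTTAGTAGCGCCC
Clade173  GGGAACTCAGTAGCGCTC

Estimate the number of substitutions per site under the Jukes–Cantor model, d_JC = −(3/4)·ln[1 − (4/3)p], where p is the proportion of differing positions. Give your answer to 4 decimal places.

The sequences differ at positions 4 (G/A), 8 (T/C), 17 (C/T).
p = 3/18 = 0.166667.
d = −0.75 · ln(1 − (4/3)·0.166667) = −0.75 · ln(0.777777) = −0.75 · (-0.251315) = 0.1885.

0.1885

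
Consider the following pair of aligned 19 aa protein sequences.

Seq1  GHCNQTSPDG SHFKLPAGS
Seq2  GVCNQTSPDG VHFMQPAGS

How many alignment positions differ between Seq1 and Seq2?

4

Mismatches occur at site 2 (H/V), site 11 (S/V), site 14 (K/M), site 15 (L/Q).
That gives 4 mismatches out of 19 aligned sites, so the Hamming distance is 4.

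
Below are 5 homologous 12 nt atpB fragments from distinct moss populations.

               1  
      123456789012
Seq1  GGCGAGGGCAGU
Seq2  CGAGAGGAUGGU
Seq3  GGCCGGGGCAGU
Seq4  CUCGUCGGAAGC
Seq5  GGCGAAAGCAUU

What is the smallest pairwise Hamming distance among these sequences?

Pairwise Hamming distances:
  Seq1 vs Seq2: 5
  Seq1 vs Seq3: 2
  Seq1 vs Seq4: 6
  Seq1 vs Seq5: 3
  Seq2 vs Seq3: 7
  Seq2 vs Seq4: 8
  Seq2 vs Seq5: 8
  Seq3 vs Seq4: 7
  Seq3 vs Seq5: 5
  Seq4 vs Seq5: 8
The smallest is 2, between Seq1 and Seq3.

2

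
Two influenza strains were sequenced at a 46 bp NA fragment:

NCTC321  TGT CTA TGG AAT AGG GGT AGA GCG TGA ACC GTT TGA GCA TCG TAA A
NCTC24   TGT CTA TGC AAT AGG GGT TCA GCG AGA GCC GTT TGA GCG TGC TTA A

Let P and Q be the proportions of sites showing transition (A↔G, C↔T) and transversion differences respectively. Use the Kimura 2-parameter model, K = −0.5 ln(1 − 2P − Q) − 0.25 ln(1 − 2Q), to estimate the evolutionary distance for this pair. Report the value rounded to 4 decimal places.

0.2274

Mismatches occur at site 9 (G→C, transversion), site 19 (A→T, transversion), site 20 (G→C, transversion), site 25 (T→A, transversion), site 28 (A→G, transition), site 39 (A→G, transition), site 41 (C→G, transversion), site 42 (G→C, transversion), site 44 (A→T, transversion).
Of the 9 differences, 2 transitions and 7 transversions over 46 sites: P = 2/46 = 0.043478, Q = 7/46 = 0.152174.
d = −0.5·ln(0.760870) − 0.25·ln(0.695652) = −0.5·(-0.273293) − 0.25·(-0.362906) = 0.2274.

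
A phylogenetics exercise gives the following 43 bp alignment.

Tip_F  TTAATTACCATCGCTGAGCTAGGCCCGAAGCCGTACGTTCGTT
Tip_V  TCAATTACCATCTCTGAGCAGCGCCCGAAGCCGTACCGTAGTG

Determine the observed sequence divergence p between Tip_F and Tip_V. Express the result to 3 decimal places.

Mismatches occur at site 2 (T↔C), site 13 (G↔T), site 20 (T↔A), site 21 (A↔G), site 22 (G↔C), site 37 (G↔C), site 38 (T↔G), site 40 (C↔A), site 43 (T↔G).
There are 9 differences over 43 sites, so p = 9/43 = 0.209.

0.209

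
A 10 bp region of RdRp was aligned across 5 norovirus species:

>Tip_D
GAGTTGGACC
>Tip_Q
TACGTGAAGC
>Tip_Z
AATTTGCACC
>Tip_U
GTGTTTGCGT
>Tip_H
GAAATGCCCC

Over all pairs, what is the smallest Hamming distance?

3

Pairwise Hamming distances:
  Tip_D vs Tip_Q: 5
  Tip_D vs Tip_Z: 3
  Tip_D vs Tip_U: 5
  Tip_D vs Tip_H: 4
  Tip_Q vs Tip_Z: 5
  Tip_Q vs Tip_U: 8
  Tip_Q vs Tip_H: 6
  Tip_Z vs Tip_U: 8
  Tip_Z vs Tip_H: 4
  Tip_U vs Tip_H: 7
The smallest is 3, between Tip_D and Tip_Z.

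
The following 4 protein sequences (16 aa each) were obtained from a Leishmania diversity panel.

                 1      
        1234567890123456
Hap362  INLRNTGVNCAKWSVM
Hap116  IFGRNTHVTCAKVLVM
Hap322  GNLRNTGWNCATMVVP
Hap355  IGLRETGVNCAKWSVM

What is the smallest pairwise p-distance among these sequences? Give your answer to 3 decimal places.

0.125

Pairwise Hamming distances:
  Hap362 vs Hap116: 6
  Hap362 vs Hap322: 6
  Hap362 vs Hap355: 2
  Hap116 vs Hap322: 10
  Hap116 vs Hap355: 7
  Hap322 vs Hap355: 8
The smallest is 2 mismatches, between Hap362 and Hap355; p = 2/16 = 0.125.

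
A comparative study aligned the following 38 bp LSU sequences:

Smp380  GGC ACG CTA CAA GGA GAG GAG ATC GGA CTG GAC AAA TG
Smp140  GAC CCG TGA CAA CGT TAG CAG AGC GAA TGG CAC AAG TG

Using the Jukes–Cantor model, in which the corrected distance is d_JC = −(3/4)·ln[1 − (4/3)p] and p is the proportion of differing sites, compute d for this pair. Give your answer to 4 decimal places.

The sequences differ at positions 2 (G/A), 4 (A/C), 7 (C/T), 8 (T/G), 13 (G/C), 15 (A/T), 16 (G/T), 19 (G/C), 23 (T/G), 26 (G/A), 28 (C/T), 29 (T/G), 31 (G/C), 36 (A/G).
p = 14/38 = 0.368421.
d = −0.75 · ln(1 − (4/3)·0.368421) = −0.75 · ln(0.508772) = −0.75 · (-0.675755) = 0.5068.

0.5068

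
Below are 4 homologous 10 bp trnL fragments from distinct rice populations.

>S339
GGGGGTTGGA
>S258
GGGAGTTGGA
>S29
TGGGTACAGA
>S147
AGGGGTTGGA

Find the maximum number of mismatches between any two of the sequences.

6

Pairwise Hamming distances:
  S339 vs S258: 1
  S339 vs S29: 5
  S339 vs S147: 1
  S258 vs S29: 6
  S258 vs S147: 2
  S29 vs S147: 5
The largest is 6, between S258 and S29.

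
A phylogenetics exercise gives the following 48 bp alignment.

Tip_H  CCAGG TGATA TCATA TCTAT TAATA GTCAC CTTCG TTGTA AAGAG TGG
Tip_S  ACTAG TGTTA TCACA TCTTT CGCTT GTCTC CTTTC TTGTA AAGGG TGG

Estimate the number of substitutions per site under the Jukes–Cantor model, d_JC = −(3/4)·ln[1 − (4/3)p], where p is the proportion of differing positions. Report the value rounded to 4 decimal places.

0.3694

The sequences differ at positions 1 (C/A), 3 (A/T), 4 (G/A), 8 (A/T), 14 (T/C), 19 (A/T), 21 (T/C), 22 (A/G), 23 (A/C), 25 (A/T), 29 (A/T), 34 (C/T), 35 (G/C), 44 (A/G).
p = 14/48 = 0.291667.
d = −0.75 · ln(1 − (4/3)·0.291667) = −0.75 · ln(0.611111) = −0.75 · (-0.492477) = 0.3694.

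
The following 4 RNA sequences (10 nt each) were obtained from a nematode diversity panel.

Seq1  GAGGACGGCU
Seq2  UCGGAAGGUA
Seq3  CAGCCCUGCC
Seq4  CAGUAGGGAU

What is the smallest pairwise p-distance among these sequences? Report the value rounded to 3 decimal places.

0.400

Pairwise Hamming distances:
  Seq1 vs Seq2: 5
  Seq1 vs Seq3: 5
  Seq1 vs Seq4: 4
  Seq2 vs Seq3: 8
  Seq2 vs Seq4: 6
  Seq3 vs Seq4: 6
The smallest is 4 mismatches, between Seq1 and Seq4; p = 4/10 = 0.400.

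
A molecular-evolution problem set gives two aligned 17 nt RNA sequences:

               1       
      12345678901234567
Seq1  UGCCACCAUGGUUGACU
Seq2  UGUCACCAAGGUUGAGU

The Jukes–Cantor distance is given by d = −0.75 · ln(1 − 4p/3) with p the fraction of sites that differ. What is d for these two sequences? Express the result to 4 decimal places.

The sequences differ at positions 3 (C/U), 9 (U/A), 16 (C/G).
p = 3/17 = 0.176471.
d = −0.75 · ln(1 − (4/3)·0.176471) = −0.75 · ln(0.764705) = −0.75 · (-0.268265) = 0.2012.

0.2012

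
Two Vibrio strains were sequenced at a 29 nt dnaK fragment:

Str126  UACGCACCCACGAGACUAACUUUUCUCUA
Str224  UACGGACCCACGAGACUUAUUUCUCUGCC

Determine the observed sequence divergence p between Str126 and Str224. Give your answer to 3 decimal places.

The sequences differ at positions 5 (C/G), 18 (A/U), 20 (C/U), 23 (U/C), 27 (C/G), 28 (U/C), 29 (A/C).
There are 7 differences over 29 sites, so p = 7/29 = 0.241.

0.241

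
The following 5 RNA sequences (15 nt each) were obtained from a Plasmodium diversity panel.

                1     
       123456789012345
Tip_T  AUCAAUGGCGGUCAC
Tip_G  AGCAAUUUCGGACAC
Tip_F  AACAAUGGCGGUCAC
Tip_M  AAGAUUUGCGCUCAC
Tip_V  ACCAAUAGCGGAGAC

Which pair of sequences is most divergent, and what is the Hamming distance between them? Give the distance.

Pairwise Hamming distances:
  Tip_T vs Tip_G: 4
  Tip_T vs Tip_F: 1
  Tip_T vs Tip_M: 5
  Tip_T vs Tip_V: 4
  Tip_G vs Tip_F: 4
  Tip_G vs Tip_M: 6
  Tip_G vs Tip_V: 4
  Tip_F vs Tip_M: 4
  Tip_F vs Tip_V: 4
  Tip_M vs Tip_V: 7
The largest is 7, between Tip_M and Tip_V.

7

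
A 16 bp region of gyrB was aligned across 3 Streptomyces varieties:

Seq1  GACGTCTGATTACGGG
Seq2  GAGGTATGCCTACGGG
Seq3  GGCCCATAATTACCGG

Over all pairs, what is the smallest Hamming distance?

Pairwise Hamming distances:
  Seq1 vs Seq2: 4
  Seq1 vs Seq3: 6
  Seq2 vs Seq3: 8
The smallest is 4, between Seq1 and Seq2.

4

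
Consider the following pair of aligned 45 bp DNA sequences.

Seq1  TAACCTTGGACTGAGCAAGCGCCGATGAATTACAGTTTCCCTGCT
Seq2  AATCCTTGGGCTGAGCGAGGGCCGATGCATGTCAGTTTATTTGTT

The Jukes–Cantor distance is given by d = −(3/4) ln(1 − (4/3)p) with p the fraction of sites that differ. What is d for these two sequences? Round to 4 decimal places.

Differing sites — 1:T/A; 3:A/T; 10:A/G; 17:A/G; 20:C/G; 28:A/C; 31:T/G; 32:A/T; 39:C/A; 40:C/T; 41:C/T; 44:C/T.
p = 12/45 = 0.266667.
d = −0.75 · ln(1 − (4/3)·0.266667) = −0.75 · ln(0.644444) = −0.75 · (-0.439367) = 0.3295.

0.3295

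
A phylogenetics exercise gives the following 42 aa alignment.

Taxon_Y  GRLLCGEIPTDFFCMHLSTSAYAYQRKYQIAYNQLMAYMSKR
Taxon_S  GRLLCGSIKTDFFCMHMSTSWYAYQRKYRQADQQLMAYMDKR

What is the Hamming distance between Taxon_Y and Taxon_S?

9

The sequences differ at positions 7 (E/S), 9 (P/K), 17 (L/M), 21 (A/W), 29 (Q/R), 30 (I/Q), 32 (Y/D), 33 (N/Q), 40 (S/D).
That gives 9 mismatches out of 42 aligned sites, so the Hamming distance is 9.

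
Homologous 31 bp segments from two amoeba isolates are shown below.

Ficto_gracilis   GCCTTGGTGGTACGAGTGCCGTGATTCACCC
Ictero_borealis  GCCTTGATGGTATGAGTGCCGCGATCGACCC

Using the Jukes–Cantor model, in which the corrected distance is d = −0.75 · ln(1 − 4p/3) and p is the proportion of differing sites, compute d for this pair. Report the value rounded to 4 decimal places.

0.1816

Mismatches occur at site 7 (G→A), site 13 (C→T), site 22 (T→C), site 26 (T→C), site 27 (C→G).
p = 5/31 = 0.161290.
d = −0.75 · ln(1 − (4/3)·0.161290) = −0.75 · ln(0.784947) = −0.75 · (-0.242139) = 0.1816.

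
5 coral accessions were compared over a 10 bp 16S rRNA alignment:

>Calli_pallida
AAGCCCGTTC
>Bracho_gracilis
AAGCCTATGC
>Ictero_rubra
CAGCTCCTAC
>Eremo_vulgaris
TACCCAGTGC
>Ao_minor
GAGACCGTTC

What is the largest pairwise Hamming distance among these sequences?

6

Pairwise Hamming distances:
  Calli_pallida vs Bracho_gracilis: 3
  Calli_pallida vs Ictero_rubra: 4
  Calli_pallida vs Eremo_vulgaris: 4
  Calli_pallida vs Ao_minor: 2
  Bracho_gracilis vs Ictero_rubra: 5
  Bracho_gracilis vs Eremo_vulgaris: 4
  Bracho_gracilis vs Ao_minor: 5
  Ictero_rubra vs Eremo_vulgaris: 6
  Ictero_rubra vs Ao_minor: 5
  Eremo_vulgaris vs Ao_minor: 5
The largest is 6, between Ictero_rubra and Eremo_vulgaris.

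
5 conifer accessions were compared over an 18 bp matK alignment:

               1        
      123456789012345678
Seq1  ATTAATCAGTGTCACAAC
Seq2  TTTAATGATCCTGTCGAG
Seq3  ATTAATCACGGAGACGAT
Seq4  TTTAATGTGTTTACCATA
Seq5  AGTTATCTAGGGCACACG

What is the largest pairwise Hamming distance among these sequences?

13

Pairwise Hamming distances:
  Seq1 vs Seq2: 9
  Seq1 vs Seq3: 6
  Seq1 vs Seq4: 8
  Seq1 vs Seq5: 8
  Seq2 vs Seq3: 8
  Seq2 vs Seq4: 9
  Seq2 vs Seq5: 13
  Seq3 vs Seq4: 12
  Seq3 vs Seq5: 9
  Seq4 vs Seq5: 12
The largest is 13, between Seq2 and Seq5.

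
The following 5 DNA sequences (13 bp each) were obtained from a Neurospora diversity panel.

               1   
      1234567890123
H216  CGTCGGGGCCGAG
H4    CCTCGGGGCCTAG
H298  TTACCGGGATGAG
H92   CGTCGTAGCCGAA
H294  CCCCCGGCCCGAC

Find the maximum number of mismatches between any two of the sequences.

Pairwise Hamming distances:
  H216 vs H4: 2
  H216 vs H298: 6
  H216 vs H92: 3
  H216 vs H294: 5
  H4 vs H298: 7
  H4 vs H92: 5
  H4 vs H294: 5
  H298 vs H92: 9
  H298 vs H294: 7
  H92 vs H294: 7
The largest is 9, between H298 and H92.

9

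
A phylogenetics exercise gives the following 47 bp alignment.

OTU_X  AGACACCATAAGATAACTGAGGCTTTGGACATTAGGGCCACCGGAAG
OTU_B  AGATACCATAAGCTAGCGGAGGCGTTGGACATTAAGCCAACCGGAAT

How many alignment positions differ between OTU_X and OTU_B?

9

Mismatches occur at site 4 (C→T), site 13 (A→C), site 16 (A→G), site 18 (T→G), site 24 (T→G), site 35 (G→A), site 37 (G→C), site 39 (C→A), site 47 (G→T).
That gives 9 mismatches out of 47 aligned sites, so the Hamming distance is 9.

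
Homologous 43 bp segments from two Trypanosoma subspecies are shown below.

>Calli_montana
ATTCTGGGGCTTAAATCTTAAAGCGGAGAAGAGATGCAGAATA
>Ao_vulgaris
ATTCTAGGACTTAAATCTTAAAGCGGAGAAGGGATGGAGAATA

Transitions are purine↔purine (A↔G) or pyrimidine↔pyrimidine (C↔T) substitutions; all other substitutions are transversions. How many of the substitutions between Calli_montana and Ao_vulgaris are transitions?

Mismatches occur at site 6 (G↔A, transition), site 9 (G↔A, transition), site 32 (A↔G, transition), site 37 (C↔G, transversion).
Of the 4 differences, 3 transitions and 1 transversion, so the answer is 3.

3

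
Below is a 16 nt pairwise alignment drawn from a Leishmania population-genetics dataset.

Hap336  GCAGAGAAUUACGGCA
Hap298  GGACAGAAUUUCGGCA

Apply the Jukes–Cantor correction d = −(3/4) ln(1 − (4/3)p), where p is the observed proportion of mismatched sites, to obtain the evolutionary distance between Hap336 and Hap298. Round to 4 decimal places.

Mismatches occur at site 2 (C↔G), site 4 (G↔C), site 11 (A↔U).
p = 3/16 = 0.187500.
d = −0.75 · ln(1 − (4/3)·0.187500) = −0.75 · ln(0.750000) = −0.75 · (-0.287682) = 0.2158.

0.2158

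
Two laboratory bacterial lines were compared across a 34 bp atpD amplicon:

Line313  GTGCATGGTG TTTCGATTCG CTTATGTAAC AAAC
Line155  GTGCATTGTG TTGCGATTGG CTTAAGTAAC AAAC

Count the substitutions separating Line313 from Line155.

4

Differing sites — 7:G/T; 13:T/G; 19:C/G; 25:T/A.
That gives 4 mismatches out of 34 aligned sites, so the Hamming distance is 4.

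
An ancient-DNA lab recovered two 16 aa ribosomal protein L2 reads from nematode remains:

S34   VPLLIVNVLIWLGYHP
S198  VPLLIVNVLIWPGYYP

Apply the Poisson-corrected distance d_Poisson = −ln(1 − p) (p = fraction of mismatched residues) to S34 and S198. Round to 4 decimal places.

0.1335

Mismatches occur at site 12 (L↔P), site 15 (H↔Y).
p = 2/16 = 0.125000.
d = −ln(1 − 0.125000) = −ln(0.875000) = 0.1335.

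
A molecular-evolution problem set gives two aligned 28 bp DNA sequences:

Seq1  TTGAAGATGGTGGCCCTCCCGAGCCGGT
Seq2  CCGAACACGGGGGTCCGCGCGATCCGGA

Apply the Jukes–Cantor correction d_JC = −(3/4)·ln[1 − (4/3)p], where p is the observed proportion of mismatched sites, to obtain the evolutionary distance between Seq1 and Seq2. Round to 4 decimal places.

The sequences differ at positions 1 (T/C), 2 (T/C), 6 (G/C), 8 (T/C), 11 (T/G), 14 (C/T), 17 (T/G), 19 (C/G), 23 (G/T), 28 (T/A).
p = 10/28 = 0.357143.
d = −0.75 · ln(1 − (4/3)·0.357143) = −0.75 · ln(0.523809) = −0.75 · (-0.646628) = 0.4850.

0.4850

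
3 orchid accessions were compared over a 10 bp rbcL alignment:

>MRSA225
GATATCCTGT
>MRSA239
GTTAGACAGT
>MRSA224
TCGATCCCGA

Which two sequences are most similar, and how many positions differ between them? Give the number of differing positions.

Pairwise Hamming distances:
  MRSA225 vs MRSA239: 4
  MRSA225 vs MRSA224: 5
  MRSA239 vs MRSA224: 7
The smallest is 4, between MRSA225 and MRSA239.

4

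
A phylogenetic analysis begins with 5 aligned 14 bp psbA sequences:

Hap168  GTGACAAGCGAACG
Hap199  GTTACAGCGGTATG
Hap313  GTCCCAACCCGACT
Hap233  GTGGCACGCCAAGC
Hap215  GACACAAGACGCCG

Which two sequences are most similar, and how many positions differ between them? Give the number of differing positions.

5

Pairwise Hamming distances:
  Hap168 vs Hap199: 6
  Hap168 vs Hap313: 6
  Hap168 vs Hap233: 5
  Hap168 vs Hap215: 6
  Hap199 vs Hap313: 8
  Hap199 vs Hap233: 9
  Hap199 vs Hap215: 9
  Hap313 vs Hap233: 7
  Hap313 vs Hap215: 6
  Hap233 vs Hap215: 9
The smallest is 5, between Hap168 and Hap233.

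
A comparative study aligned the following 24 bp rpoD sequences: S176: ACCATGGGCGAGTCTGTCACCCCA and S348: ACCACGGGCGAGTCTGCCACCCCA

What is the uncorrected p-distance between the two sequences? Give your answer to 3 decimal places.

Differing sites — 5:T/C; 17:T/C.
There are 2 differences over 24 sites, so p = 2/24 = 0.083.

0.083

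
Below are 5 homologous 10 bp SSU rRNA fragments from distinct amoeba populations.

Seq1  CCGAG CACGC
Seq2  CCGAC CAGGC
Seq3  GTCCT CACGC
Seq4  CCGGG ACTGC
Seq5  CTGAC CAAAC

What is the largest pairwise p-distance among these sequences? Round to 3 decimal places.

Pairwise Hamming distances:
  Seq1 vs Seq2: 2
  Seq1 vs Seq3: 5
  Seq1 vs Seq4: 4
  Seq1 vs Seq5: 4
  Seq2 vs Seq3: 6
  Seq2 vs Seq4: 5
  Seq2 vs Seq5: 3
  Seq3 vs Seq4: 8
  Seq3 vs Seq5: 6
  Seq4 vs Seq5: 7
The largest is 8 mismatches, between Seq3 and Seq4; p = 8/10 = 0.800.

0.800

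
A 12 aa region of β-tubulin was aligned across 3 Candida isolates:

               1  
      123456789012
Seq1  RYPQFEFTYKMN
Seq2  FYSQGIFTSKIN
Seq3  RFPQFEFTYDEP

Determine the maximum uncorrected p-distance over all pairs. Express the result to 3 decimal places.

Pairwise Hamming distances:
  Seq1 vs Seq2: 6
  Seq1 vs Seq3: 4
  Seq2 vs Seq3: 9
The largest is 9 mismatches, between Seq2 and Seq3; p = 9/12 = 0.750.

0.750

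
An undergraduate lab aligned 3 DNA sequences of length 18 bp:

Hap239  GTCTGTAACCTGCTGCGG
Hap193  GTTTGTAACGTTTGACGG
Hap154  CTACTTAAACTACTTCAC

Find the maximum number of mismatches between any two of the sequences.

Pairwise Hamming distances:
  Hap239 vs Hap193: 6
  Hap239 vs Hap154: 9
  Hap193 vs Hap154: 12
The largest is 12, between Hap193 and Hap154.

12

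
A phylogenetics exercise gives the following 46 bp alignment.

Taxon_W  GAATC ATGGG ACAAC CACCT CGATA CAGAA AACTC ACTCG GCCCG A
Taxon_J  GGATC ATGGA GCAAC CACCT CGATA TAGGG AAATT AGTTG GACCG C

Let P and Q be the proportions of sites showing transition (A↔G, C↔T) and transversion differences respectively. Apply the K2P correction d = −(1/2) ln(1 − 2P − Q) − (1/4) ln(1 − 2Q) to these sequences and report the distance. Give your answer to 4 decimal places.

0.3330

Differing sites — 2:A/G (Ti); 10:G/A (Ti); 11:A/G (Ti); 26:C/T (Ti); 29:A/G (Ti); 30:A/G (Ti); 33:C/A (Tv); 35:C/T (Ti); 37:C/G (Tv); 39:C/T (Ti); 42:C/A (Tv); 46:A/C (Tv).
Of the 12 differences, 8 transitions and 4 transversions over 46 sites: P = 8/46 = 0.173913, Q = 4/46 = 0.086957.
d = −0.5·ln(0.565217) − 0.25·ln(0.826086) = −0.5·(-0.570546) − 0.25·(-0.191056) = 0.3330.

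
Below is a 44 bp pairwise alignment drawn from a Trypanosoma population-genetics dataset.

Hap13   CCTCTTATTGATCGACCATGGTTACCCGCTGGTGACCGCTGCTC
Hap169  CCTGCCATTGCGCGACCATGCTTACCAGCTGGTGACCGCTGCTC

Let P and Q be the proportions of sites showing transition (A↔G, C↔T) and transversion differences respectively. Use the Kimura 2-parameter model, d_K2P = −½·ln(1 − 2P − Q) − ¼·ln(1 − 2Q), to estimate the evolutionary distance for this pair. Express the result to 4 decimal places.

Differing sites — 4:C/G (Tv); 5:T/C (Ti); 6:T/C (Ti); 11:A/C (Tv); 12:T/G (Tv); 21:G/C (Tv); 27:C/A (Tv).
Of the 7 differences, 2 transitions and 5 transversions over 44 sites: P = 2/44 = 0.045455, Q = 5/44 = 0.113636.
d = −0.5·ln(0.795454) − 0.25·ln(0.772728) = −0.5·(-0.228842) − 0.25·(-0.257828) = 0.1789.

0.1789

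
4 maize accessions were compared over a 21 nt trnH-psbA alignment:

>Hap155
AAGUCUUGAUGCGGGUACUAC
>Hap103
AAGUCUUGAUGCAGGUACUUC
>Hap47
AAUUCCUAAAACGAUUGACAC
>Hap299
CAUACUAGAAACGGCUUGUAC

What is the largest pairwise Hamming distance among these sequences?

12

Pairwise Hamming distances:
  Hap155 vs Hap103: 2
  Hap155 vs Hap47: 10
  Hap155 vs Hap299: 9
  Hap103 vs Hap47: 12
  Hap103 vs Hap299: 11
  Hap47 vs Hap299: 10
The largest is 12, between Hap103 and Hap47.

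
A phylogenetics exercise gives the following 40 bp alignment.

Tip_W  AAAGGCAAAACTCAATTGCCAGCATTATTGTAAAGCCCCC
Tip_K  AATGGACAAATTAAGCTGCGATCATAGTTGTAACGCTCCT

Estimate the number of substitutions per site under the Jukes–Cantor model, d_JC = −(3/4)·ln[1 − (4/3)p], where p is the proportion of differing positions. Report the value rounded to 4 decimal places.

0.4715

Mismatches occur at site 3 (A↔T), site 6 (C↔A), site 7 (A↔C), site 11 (C↔T), site 13 (C↔A), site 15 (A↔G), site 16 (T↔C), site 20 (C↔G), site 22 (G↔T), site 26 (T↔A), site 27 (A↔G), site 34 (A↔C), site 37 (C↔T), site 40 (C↔T).
p = 14/40 = 0.350000.
d = −0.75 · ln(1 − (4/3)·0.350000) = −0.75 · ln(0.533333) = −0.75 · (-0.628609) = 0.4715.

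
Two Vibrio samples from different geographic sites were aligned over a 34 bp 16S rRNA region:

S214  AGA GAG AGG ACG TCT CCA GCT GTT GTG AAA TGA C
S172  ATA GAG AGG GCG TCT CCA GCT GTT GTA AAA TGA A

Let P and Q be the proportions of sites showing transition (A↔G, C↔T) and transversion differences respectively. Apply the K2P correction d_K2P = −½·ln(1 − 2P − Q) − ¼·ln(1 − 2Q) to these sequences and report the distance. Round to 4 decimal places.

0.1284

Differing sites — 2:G/T (Tv); 10:A/G (Ti); 27:G/A (Ti); 34:C/A (Tv).
Of the 4 differences, 2 transitions and 2 transversions over 34 sites: P = 2/34 = 0.058824, Q = 2/34 = 0.058824.
d = −0.5·ln(0.823528) − 0.25·ln(0.882352) = −0.5·(-0.194158) − 0.25·(-0.125164) = 0.1284.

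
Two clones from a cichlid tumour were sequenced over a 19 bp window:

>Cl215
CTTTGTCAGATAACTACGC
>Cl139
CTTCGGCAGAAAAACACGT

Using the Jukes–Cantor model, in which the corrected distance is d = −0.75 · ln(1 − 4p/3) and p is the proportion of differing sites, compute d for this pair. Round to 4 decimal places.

0.4099

Differing sites — 4:T/C; 6:T/G; 11:T/A; 14:C/A; 15:T/C; 19:C/T.
p = 6/19 = 0.315789.
d = −0.75 · ln(1 − (4/3)·0.315789) = −0.75 · ln(0.578948) = −0.75 · (-0.546543) = 0.4099.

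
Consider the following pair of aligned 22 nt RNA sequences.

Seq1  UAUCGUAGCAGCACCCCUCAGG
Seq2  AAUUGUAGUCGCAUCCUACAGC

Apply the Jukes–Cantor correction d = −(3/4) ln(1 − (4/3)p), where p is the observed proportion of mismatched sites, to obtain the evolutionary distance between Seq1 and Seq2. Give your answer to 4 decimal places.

Mismatches occur at site 1 (U↔A), site 4 (C↔U), site 9 (C↔U), site 10 (A↔C), site 14 (C↔U), site 17 (C↔U), site 18 (U↔A), site 22 (G↔C).
p = 8/22 = 0.363636.
d = −0.75 · ln(1 − (4/3)·0.363636) = −0.75 · ln(0.515152) = −0.75 · (-0.663293) = 0.4975.

0.4975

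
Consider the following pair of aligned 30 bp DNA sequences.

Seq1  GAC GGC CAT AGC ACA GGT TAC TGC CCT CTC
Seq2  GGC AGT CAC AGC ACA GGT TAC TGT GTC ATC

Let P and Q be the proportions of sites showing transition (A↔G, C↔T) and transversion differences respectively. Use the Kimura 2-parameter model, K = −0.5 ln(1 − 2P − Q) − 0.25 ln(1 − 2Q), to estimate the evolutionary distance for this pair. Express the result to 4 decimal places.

Mismatches occur at site 2 (A→G, transition), site 4 (G→A, transition), site 6 (C→T, transition), site 9 (T→C, transition), site 24 (C→T, transition), site 25 (C→G, transversion), site 26 (C→T, transition), site 27 (T→C, transition), site 28 (C→A, transversion).
Of the 9 differences, 7 transitions and 2 transversions over 30 sites: P = 7/30 = 0.233333, Q = 2/30 = 0.066667.
d = −0.5·ln(0.466667) − 0.25·ln(0.866666) = −0.5·(-0.762139) − 0.25·(-0.143102) = 0.4168.

0.4168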